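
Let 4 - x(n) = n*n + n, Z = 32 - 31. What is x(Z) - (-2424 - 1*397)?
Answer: 2823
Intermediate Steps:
Z = 1
x(n) = 4 - n - n² (x(n) = 4 - (n*n + n) = 4 - (n² + n) = 4 - (n + n²) = 4 + (-n - n²) = 4 - n - n²)
x(Z) - (-2424 - 1*397) = (4 - 1*1 - 1*1²) - (-2424 - 1*397) = (4 - 1 - 1*1) - (-2424 - 397) = (4 - 1 - 1) - 1*(-2821) = 2 + 2821 = 2823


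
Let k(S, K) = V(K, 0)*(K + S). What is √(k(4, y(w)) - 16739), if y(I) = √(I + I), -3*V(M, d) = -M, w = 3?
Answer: √(-150633 + 12*√6)/3 ≈ 129.36*I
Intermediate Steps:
V(M, d) = M/3 (V(M, d) = -(-1)*M/3 = M/3)
y(I) = √2*√I (y(I) = √(2*I) = √2*√I)
k(S, K) = K*(K + S)/3 (k(S, K) = (K/3)*(K + S) = K*(K + S)/3)
√(k(4, y(w)) - 16739) = √((√2*√3)*(√2*√3 + 4)/3 - 16739) = √(√6*(√6 + 4)/3 - 16739) = √(√6*(4 + √6)/3 - 16739) = √(-16739 + √6*(4 + √6)/3)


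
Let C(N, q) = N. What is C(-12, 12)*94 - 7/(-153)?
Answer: -172577/153 ≈ -1128.0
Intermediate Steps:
C(-12, 12)*94 - 7/(-153) = -12*94 - 7/(-153) = -1128 - 7*(-1/153) = -1128 + 7/153 = -172577/153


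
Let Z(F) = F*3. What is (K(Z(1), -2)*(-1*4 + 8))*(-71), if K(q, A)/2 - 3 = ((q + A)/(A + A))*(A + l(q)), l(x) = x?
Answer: -1562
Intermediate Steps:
Z(F) = 3*F
K(q, A) = 6 + (A + q)²/A (K(q, A) = 6 + 2*(((q + A)/(A + A))*(A + q)) = 6 + 2*(((A + q)/((2*A)))*(A + q)) = 6 + 2*(((A + q)*(1/(2*A)))*(A + q)) = 6 + 2*(((A + q)/(2*A))*(A + q)) = 6 + 2*((A + q)²/(2*A)) = 6 + (A + q)²/A)
(K(Z(1), -2)*(-1*4 + 8))*(-71) = ((6 - 2 + 2*(3*1) + (3*1)²/(-2))*(-1*4 + 8))*(-71) = ((6 - 2 + 2*3 - ½*3²)*(-4 + 8))*(-71) = ((6 - 2 + 6 - ½*9)*4)*(-71) = ((6 - 2 + 6 - 9/2)*4)*(-71) = ((11/2)*4)*(-71) = 22*(-71) = -1562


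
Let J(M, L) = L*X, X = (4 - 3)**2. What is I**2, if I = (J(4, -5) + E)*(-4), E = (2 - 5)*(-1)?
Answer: 64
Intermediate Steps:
X = 1 (X = 1**2 = 1)
E = 3 (E = -3*(-1) = 3)
J(M, L) = L (J(M, L) = L*1 = L)
I = 8 (I = (-5 + 3)*(-4) = -2*(-4) = 8)
I**2 = 8**2 = 64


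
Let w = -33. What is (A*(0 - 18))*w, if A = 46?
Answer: 27324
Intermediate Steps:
(A*(0 - 18))*w = (46*(0 - 18))*(-33) = (46*(-18))*(-33) = -828*(-33) = 27324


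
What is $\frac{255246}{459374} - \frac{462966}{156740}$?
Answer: $- \frac{2539224783}{1058857070} \approx -2.3981$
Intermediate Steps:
$\frac{255246}{459374} - \frac{462966}{156740} = 255246 \cdot \frac{1}{459374} - \frac{231483}{78370} = \frac{127623}{229687} - \frac{231483}{78370} = - \frac{2539224783}{1058857070}$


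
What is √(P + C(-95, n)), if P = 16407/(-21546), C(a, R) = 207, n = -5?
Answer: √131333510/798 ≈ 14.361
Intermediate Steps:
P = -1823/2394 (P = 16407*(-1/21546) = -1823/2394 ≈ -0.76149)
√(P + C(-95, n)) = √(-1823/2394 + 207) = √(493735/2394) = √131333510/798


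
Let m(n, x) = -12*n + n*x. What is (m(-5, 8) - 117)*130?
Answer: -12610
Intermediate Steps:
(m(-5, 8) - 117)*130 = (-5*(-12 + 8) - 117)*130 = (-5*(-4) - 117)*130 = (20 - 117)*130 = -97*130 = -12610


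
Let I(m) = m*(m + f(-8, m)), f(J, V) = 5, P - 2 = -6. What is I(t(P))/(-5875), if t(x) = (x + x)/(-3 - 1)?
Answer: -14/5875 ≈ -0.0023830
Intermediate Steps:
P = -4 (P = 2 - 6 = -4)
t(x) = -x/2 (t(x) = (2*x)/(-4) = (2*x)*(-¼) = -x/2)
I(m) = m*(5 + m) (I(m) = m*(m + 5) = m*(5 + m))
I(t(P))/(-5875) = ((-½*(-4))*(5 - ½*(-4)))/(-5875) = (2*(5 + 2))*(-1/5875) = (2*7)*(-1/5875) = 14*(-1/5875) = -14/5875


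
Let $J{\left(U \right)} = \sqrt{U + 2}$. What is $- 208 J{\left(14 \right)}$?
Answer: $-832$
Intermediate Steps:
$J{\left(U \right)} = \sqrt{2 + U}$
$- 208 J{\left(14 \right)} = - 208 \sqrt{2 + 14} = - 208 \sqrt{16} = \left(-208\right) 4 = -832$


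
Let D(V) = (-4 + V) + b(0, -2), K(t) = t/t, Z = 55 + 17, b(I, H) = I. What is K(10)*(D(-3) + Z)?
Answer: 65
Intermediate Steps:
Z = 72
K(t) = 1
D(V) = -4 + V (D(V) = (-4 + V) + 0 = -4 + V)
K(10)*(D(-3) + Z) = 1*((-4 - 3) + 72) = 1*(-7 + 72) = 1*65 = 65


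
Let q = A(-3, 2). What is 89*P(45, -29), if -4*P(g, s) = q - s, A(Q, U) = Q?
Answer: -1157/2 ≈ -578.50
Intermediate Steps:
q = -3
P(g, s) = ¾ + s/4 (P(g, s) = -(-3 - s)/4 = ¾ + s/4)
89*P(45, -29) = 89*(¾ + (¼)*(-29)) = 89*(¾ - 29/4) = 89*(-13/2) = -1157/2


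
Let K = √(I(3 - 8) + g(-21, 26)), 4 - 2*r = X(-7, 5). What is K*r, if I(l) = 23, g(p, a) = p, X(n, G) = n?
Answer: 11*√2/2 ≈ 7.7782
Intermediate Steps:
r = 11/2 (r = 2 - ½*(-7) = 2 + 7/2 = 11/2 ≈ 5.5000)
K = √2 (K = √(23 - 21) = √2 ≈ 1.4142)
K*r = √2*(11/2) = 11*√2/2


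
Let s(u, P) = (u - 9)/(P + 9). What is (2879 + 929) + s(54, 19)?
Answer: 106669/28 ≈ 3809.6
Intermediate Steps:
s(u, P) = (-9 + u)/(9 + P)
(2879 + 929) + s(54, 19) = (2879 + 929) + (-9 + 54)/(9 + 19) = 3808 + 45/28 = 106669/28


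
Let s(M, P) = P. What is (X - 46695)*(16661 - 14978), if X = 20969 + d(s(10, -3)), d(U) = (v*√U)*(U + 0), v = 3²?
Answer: -43296858 - 45441*I*√3 ≈ -4.3297e+7 - 78706.0*I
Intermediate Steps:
v = 9
d(U) = 9*U^(3/2) (d(U) = (9*√U)*(U + 0) = (9*√U)*U = 9*U^(3/2))
X = 20969 - 27*I*√3 (X = 20969 + 9*(-3)^(3/2) = 20969 + 9*(-3*I*√3) = 20969 - 27*I*√3 ≈ 20969.0 - 46.765*I)
(X - 46695)*(16661 - 14978) = ((20969 - 27*I*√3) - 46695)*(16661 - 14978) = (-25726 - 27*I*√3)*1683 = -43296858 - 45441*I*√3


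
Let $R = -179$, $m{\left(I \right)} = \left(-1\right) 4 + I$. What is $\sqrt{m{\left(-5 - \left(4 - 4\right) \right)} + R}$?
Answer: $2 i \sqrt{47} \approx 13.711 i$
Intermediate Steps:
$m{\left(I \right)} = -4 + I$
$\sqrt{m{\left(-5 - \left(4 - 4\right) \right)} + R} = \sqrt{\left(-4 - \left(9 - 4\right)\right) - 179} = \sqrt{\left(-4 - 5\right) - 179} = \sqrt{-9 - 179} = \sqrt{-188} = 2 i \sqrt{47}$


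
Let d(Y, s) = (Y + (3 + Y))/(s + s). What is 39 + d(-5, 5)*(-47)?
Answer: 719/10 ≈ 71.900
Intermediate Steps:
d(Y, s) = (3 + 2*Y)/(2*s) (d(Y, s) = (3 + 2*Y)/((2*s)) = (3 + 2*Y)*(1/(2*s)) = (3 + 2*Y)/(2*s))
39 + d(-5, 5)*(-47) = 39 + ((3/2 - 5)/5)*(-47) = 39 + ((⅕)*(-7/2))*(-47) = 39 - 7/10*(-47) = 39 + 329/10 = 719/10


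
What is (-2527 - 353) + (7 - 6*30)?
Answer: -3053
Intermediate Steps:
(-2527 - 353) + (7 - 6*30) = -2880 + (7 - 180) = -2880 - 173 = -3053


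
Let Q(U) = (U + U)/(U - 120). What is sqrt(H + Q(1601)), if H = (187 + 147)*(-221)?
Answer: 18*I*sqrt(499679033)/1481 ≈ 271.68*I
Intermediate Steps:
H = -73814 (H = 334*(-221) = -73814)
Q(U) = 2*U/(-120 + U) (Q(U) = (2*U)/(-120 + U) = 2*U/(-120 + U))
sqrt(H + Q(1601)) = sqrt(-73814 + 2*1601/(-120 + 1601)) = sqrt(-73814 + 2*1601/1481) = sqrt(-73814 + 2*1601*(1/1481)) = sqrt(-73814 + 3202/1481) = sqrt(-109315332/1481) = 18*I*sqrt(499679033)/1481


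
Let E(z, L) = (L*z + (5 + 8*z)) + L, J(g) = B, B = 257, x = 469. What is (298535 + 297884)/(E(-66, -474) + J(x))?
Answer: 596419/30544 ≈ 19.527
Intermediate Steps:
J(g) = 257
E(z, L) = 5 + L + 8*z + L*z (E(z, L) = (5 + 8*z + L*z) + L = 5 + L + 8*z + L*z)
(298535 + 297884)/(E(-66, -474) + J(x)) = (298535 + 297884)/((5 - 474 + 8*(-66) - 474*(-66)) + 257) = 596419/((5 - 474 - 528 + 31284) + 257) = 596419/(30287 + 257) = 596419/30544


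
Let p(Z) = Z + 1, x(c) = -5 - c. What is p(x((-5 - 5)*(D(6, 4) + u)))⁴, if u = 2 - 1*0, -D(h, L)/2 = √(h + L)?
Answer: 22209536 - 5447680*√10 ≈ 4.9825e+6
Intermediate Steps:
D(h, L) = -2*√(L + h) (D(h, L) = -2*√(h + L) = -2*√(L + h))
u = 2 (u = 2 + 0 = 2)
p(Z) = 1 + Z
p(x((-5 - 5)*(D(6, 4) + u)))⁴ = (1 + (-5 - (-5 - 5)*(-2*√(4 + 6) + 2)))⁴ = (1 + (-5 - (-10)*(-2*√10 + 2)))⁴ = (1 + (-5 - (-10)*(2 - 2*√10)))⁴ = (1 + (-5 - (-20 + 20*√10)))⁴ = (1 + (-5 + (20 - 20*√10)))⁴ = (1 + (15 - 20*√10))⁴ = (16 - 20*√10)⁴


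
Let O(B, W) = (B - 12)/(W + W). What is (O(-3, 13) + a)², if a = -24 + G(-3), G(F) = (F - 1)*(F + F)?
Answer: 225/676 ≈ 0.33284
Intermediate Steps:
G(F) = 2*F*(-1 + F) (G(F) = (-1 + F)*(2*F) = 2*F*(-1 + F))
O(B, W) = (-12 + B)/(2*W) (O(B, W) = (-12 + B)/((2*W)) = (-12 + B)*(1/(2*W)) = (-12 + B)/(2*W))
a = 0 (a = -24 + 2*(-3)*(-1 - 3) = -24 + 2*(-3)*(-4) = -24 + 24 = 0)
(O(-3, 13) + a)² = ((½)*(-12 - 3)/13 + 0)² = ((½)*(1/13)*(-15) + 0)² = (-15/26 + 0)² = (-15/26)² = 225/676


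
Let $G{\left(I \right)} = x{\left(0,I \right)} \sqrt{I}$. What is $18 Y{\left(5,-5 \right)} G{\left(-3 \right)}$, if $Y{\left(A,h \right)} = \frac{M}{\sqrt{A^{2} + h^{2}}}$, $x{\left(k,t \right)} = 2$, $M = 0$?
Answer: $0$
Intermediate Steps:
$G{\left(I \right)} = 2 \sqrt{I}$
$Y{\left(A,h \right)} = 0$ ($Y{\left(A,h \right)} = \frac{0}{\sqrt{A^{2} + h^{2}}} = 0$)
$18 Y{\left(5,-5 \right)} G{\left(-3 \right)} = 18 \cdot 0 \cdot 2 \sqrt{-3} = 0 \cdot 2 i \sqrt{3} = 0$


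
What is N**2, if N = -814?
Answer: 662596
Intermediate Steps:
N**2 = (-814)**2 = 662596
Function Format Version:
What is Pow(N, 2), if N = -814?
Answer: 662596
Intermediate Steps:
Pow(N, 2) = Pow(-814, 2) = 662596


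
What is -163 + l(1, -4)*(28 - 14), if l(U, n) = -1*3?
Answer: -205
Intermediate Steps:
l(U, n) = -3
-163 + l(1, -4)*(28 - 14) = -163 - 3*(28 - 14) = -163 - 3*14 = -163 - 42 = -205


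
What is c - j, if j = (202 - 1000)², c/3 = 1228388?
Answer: 3048360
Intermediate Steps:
c = 3685164 (c = 3*1228388 = 3685164)
j = 636804 (j = (-798)² = 636804)
c - j = 3685164 - 1*636804 = 3685164 - 636804 = 3048360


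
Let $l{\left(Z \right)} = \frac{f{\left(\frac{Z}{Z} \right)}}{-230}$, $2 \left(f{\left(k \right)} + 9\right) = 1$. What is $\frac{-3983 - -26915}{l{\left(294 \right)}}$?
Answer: $\frac{10548720}{17} \approx 6.2051 \cdot 10^{5}$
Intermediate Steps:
$f{\left(k \right)} = - \frac{17}{2}$ ($f{\left(k \right)} = -9 + \frac{1}{2} \cdot 1 = -9 + \frac{1}{2} = - \frac{17}{2}$)
$l{\left(Z \right)} = \frac{17}{460}$ ($l{\left(Z \right)} = - \frac{17}{2 \left(-230\right)} = \left(- \frac{17}{2}\right) \left(- \frac{1}{230}\right) = \frac{17}{460}$)
$\frac{-3983 - -26915}{l{\left(294 \right)}} = \frac{-3983 - -26915}{\frac{17}{460}} = \left(-3983 + 26915\right) \frac{460}{17} = 22932 \cdot \frac{460}{17} = \frac{10548720}{17}$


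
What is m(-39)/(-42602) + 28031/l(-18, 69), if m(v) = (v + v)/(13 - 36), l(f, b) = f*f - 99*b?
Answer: -13733285386/3187928961 ≈ -4.3079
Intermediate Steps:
l(f, b) = f² - 99*b
m(v) = -2*v/23 (m(v) = (2*v)/(-23) = (2*v)*(-1/23) = -2*v/23)
m(-39)/(-42602) + 28031/l(-18, 69) = -2/23*(-39)/(-42602) + 28031/((-18)² - 99*69) = (78/23)*(-1/42602) + 28031/(324 - 6831) = -39/489923 + 28031/(-6507) = -39/489923 + 28031*(-1/6507) = -39/489923 - 28031/6507 = -13733285386/3187928961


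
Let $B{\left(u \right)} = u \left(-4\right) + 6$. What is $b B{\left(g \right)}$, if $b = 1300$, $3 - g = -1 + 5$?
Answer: $13000$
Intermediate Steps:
$g = -1$ ($g = 3 - \left(-1 + 5\right) = 3 - 4 = -1$)
$B{\left(u \right)} = 6 - 4 u$ ($B{\left(u \right)} = - 4 u + 6 = 6 - 4 u$)
$b B{\left(g \right)} = 1300 \left(6 - -4\right) = 1300 \left(6 + 4\right) = 1300 \cdot 10 = 13000$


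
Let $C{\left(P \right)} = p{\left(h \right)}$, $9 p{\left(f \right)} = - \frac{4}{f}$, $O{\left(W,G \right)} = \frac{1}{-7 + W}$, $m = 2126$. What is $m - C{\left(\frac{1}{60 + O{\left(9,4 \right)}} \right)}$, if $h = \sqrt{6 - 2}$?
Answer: $\frac{19136}{9} \approx 2126.2$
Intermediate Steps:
$h = 2$ ($h = \sqrt{4} = 2$)
$p{\left(f \right)} = - \frac{4}{9 f}$ ($p{\left(f \right)} = \frac{\left(-4\right) \frac{1}{f}}{9} = - \frac{4}{9 f}$)
$C{\left(P \right)} = - \frac{2}{9}$ ($C{\left(P \right)} = - \frac{4}{9 \cdot 2} = \left(- \frac{4}{9}\right) \frac{1}{2} = - \frac{2}{9}$)
$m - C{\left(\frac{1}{60 + O{\left(9,4 \right)}} \right)} = 2126 - - \frac{2}{9} = 2126 + \frac{2}{9} = \frac{19136}{9}$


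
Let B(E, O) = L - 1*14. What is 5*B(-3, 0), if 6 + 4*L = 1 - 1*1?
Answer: -155/2 ≈ -77.500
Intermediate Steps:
L = -3/2 (L = -3/2 + (1 - 1*1)/4 = -3/2 + (1 - 1)/4 = -3/2 + (¼)*0 = -3/2 + 0 = -3/2 ≈ -1.5000)
B(E, O) = -31/2 (B(E, O) = -3/2 - 1*14 = -3/2 - 14 = -31/2)
5*B(-3, 0) = 5*(-31/2) = -155/2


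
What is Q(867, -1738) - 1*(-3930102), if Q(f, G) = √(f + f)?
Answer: 3930102 + 17*√6 ≈ 3.9301e+6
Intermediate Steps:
Q(f, G) = √2*√f (Q(f, G) = √(2*f) = √2*√f)
Q(867, -1738) - 1*(-3930102) = √2*√867 - 1*(-3930102) = √2*(17*√3) + 3930102 = 17*√6 + 3930102 = 3930102 + 17*√6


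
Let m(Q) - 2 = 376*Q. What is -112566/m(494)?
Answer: -56283/92873 ≈ -0.60602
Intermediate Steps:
m(Q) = 2 + 376*Q
-112566/m(494) = -112566/(2 + 376*494) = -112566/(2 + 185744) = -112566/185746 = -112566*1/185746 = -56283/92873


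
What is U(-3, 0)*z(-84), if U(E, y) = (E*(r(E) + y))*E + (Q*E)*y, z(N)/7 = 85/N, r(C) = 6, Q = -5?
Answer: -765/2 ≈ -382.50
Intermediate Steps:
z(N) = 595/N (z(N) = 7*(85/N) = 595/N)
U(E, y) = E²*(6 + y) - 5*E*y (U(E, y) = (E*(6 + y))*E + (-5*E)*y = E²*(6 + y) - 5*E*y)
U(-3, 0)*z(-84) = (-3*(-5*0 + 6*(-3) - 3*0))*(595/(-84)) = (-3*(0 - 18 + 0))*(595*(-1/84)) = -3*(-18)*(-85/12) = 54*(-85/12) = -765/2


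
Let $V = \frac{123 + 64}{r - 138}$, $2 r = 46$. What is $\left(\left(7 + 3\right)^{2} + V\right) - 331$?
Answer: $- \frac{26752}{115} \approx -232.63$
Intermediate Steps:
$r = 23$ ($r = \frac{1}{2} \cdot 46 = 23$)
$V = - \frac{187}{115}$ ($V = \frac{123 + 64}{23 - 138} = \frac{187}{-115} = 187 \left(- \frac{1}{115}\right) = - \frac{187}{115} \approx -1.6261$)
$\left(\left(7 + 3\right)^{2} + V\right) - 331 = \left(\left(7 + 3\right)^{2} - \frac{187}{115}\right) - 331 = \left(10^{2} - \frac{187}{115}\right) - 331 = \left(100 - \frac{187}{115}\right) - 331 = \frac{11313}{115} - 331 = - \frac{26752}{115}$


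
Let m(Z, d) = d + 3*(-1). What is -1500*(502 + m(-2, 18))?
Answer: -775500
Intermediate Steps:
m(Z, d) = -3 + d (m(Z, d) = d - 3 = -3 + d)
-1500*(502 + m(-2, 18)) = -1500*(502 + (-3 + 18)) = -1500*(502 + 15) = -1500*517 = -775500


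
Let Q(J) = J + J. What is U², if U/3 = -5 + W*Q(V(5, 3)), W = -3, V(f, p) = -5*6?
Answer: 275625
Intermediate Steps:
V(f, p) = -30
Q(J) = 2*J
U = 525 (U = 3*(-5 - 6*(-30)) = 3*(-5 - 3*(-60)) = 3*(-5 + 180) = 3*175 = 525)
U² = 525² = 275625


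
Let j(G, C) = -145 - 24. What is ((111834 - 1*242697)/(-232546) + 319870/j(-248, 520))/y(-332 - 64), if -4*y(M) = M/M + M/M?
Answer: 74362373173/19650137 ≈ 3784.3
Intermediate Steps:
j(G, C) = -169
y(M) = -½ (y(M) = -(M/M + M/M)/4 = -(1 + 1)/4 = -¼*2 = -½)
((111834 - 1*242697)/(-232546) + 319870/j(-248, 520))/y(-332 - 64) = ((111834 - 1*242697)/(-232546) + 319870/(-169))/(-½) = ((111834 - 242697)*(-1/232546) + 319870*(-1/169))*(-2) = (-130863*(-1/232546) - 319870/169)*(-2) = (130863/232546 - 319870/169)*(-2) = -74362373173/39300274*(-2) = 74362373173/19650137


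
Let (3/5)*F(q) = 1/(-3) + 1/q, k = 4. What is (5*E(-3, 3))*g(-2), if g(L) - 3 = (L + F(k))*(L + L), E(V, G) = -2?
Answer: -1040/9 ≈ -115.56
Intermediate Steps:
F(q) = -5/9 + 5/(3*q) (F(q) = 5*(1/(-3) + 1/q)/3 = 5*(1*(-⅓) + 1/q)/3 = 5*(-⅓ + 1/q)/3 = -5/9 + 5/(3*q))
g(L) = 3 + 2*L*(-5/36 + L) (g(L) = 3 + (L + (5/9)*(3 - 1*4)/4)*(L + L) = 3 + (L + (5/9)*(¼)*(3 - 4))*(2*L) = 3 + (L + (5/9)*(¼)*(-1))*(2*L) = 3 + (L - 5/36)*(2*L) = 3 + (-5/36 + L)*(2*L) = 3 + 2*L*(-5/36 + L))
(5*E(-3, 3))*g(-2) = (5*(-2))*(3 + 2*(-2)² - 5/18*(-2)) = -10*(3 + 2*4 + 5/9) = -10*(3 + 8 + 5/9) = -10*104/9 = -1040/9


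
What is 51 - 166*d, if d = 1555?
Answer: -258079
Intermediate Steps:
51 - 166*d = 51 - 166*1555 = 51 - 258130 = -258079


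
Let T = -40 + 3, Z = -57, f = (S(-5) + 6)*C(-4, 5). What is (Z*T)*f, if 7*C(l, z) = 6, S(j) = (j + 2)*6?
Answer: -151848/7 ≈ -21693.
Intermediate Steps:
S(j) = 12 + 6*j (S(j) = (2 + j)*6 = 12 + 6*j)
C(l, z) = 6/7 (C(l, z) = (1/7)*6 = 6/7)
f = -72/7 (f = ((12 + 6*(-5)) + 6)*(6/7) = ((12 - 30) + 6)*(6/7) = (-18 + 6)*(6/7) = -12*6/7 = -72/7 ≈ -10.286)
T = -37
(Z*T)*f = -57*(-37)*(-72/7) = 2109*(-72/7) = -151848/7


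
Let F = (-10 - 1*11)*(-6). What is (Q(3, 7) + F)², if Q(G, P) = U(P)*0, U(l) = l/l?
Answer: 15876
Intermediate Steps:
U(l) = 1
Q(G, P) = 0 (Q(G, P) = 1*0 = 0)
F = 126 (F = (-10 - 11)*(-6) = -21*(-6) = 126)
(Q(3, 7) + F)² = (0 + 126)² = 126² = 15876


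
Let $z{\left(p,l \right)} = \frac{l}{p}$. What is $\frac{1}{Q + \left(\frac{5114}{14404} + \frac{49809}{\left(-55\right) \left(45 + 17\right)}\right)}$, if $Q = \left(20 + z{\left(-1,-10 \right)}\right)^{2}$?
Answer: $\frac{6139705}{5438233238} \approx 0.001129$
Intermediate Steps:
$Q = 900$ ($Q = \left(20 - \frac{10}{-1}\right)^{2} = \left(20 - -10\right)^{2} = \left(20 + 10\right)^{2} = 30^{2} = 900$)
$\frac{1}{Q + \left(\frac{5114}{14404} + \frac{49809}{\left(-55\right) \left(45 + 17\right)}\right)} = \frac{1}{900 + \left(\frac{5114}{14404} + \frac{49809}{\left(-55\right) \left(45 + 17\right)}\right)} = \frac{1}{900 + \left(5114 \cdot \frac{1}{14404} + \frac{49809}{\left(-55\right) 62}\right)} = \frac{1}{900 + \left(\frac{2557}{7202} + \frac{49809}{-3410}\right)} = \frac{1}{900 + \left(\frac{2557}{7202} + 49809 \left(- \frac{1}{3410}\right)\right)} = \frac{1}{900 + \left(\frac{2557}{7202} - \frac{49809}{3410}\right)} = \frac{1}{900 - \frac{87501262}{6139705}} = \frac{1}{\frac{5438233238}{6139705}} = \frac{6139705}{5438233238}$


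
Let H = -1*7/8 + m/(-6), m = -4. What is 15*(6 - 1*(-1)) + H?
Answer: 2515/24 ≈ 104.79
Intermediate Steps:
H = -5/24 (H = -1*7/8 - 4/(-6) = -7*1/8 - 4*(-1/6) = -7/8 + 2/3 = -5/24 ≈ -0.20833)
15*(6 - 1*(-1)) + H = 15*(6 - 1*(-1)) - 5/24 = 15*(6 + 1) - 5/24 = 15*7 - 5/24 = 105 - 5/24 = 2515/24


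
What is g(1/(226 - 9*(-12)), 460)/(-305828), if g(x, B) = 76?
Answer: -19/76457 ≈ -0.00024851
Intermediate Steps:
g(1/(226 - 9*(-12)), 460)/(-305828) = 76/(-305828) = 76*(-1/305828) = -19/76457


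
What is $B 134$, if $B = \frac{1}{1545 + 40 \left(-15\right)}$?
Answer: $\frac{134}{945} \approx 0.1418$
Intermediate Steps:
$B = \frac{1}{945}$ ($B = \frac{1}{1545 - 600} = \frac{1}{945} \approx 0.0010582$)
$B 134 = \frac{1}{945} \cdot 134 = \frac{134}{945}$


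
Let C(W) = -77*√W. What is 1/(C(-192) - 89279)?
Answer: I/(-89279*I + 616*√3) ≈ -1.1199e-5 + 1.3384e-7*I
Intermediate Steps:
1/(C(-192) - 89279) = 1/(-616*I*√3 - 89279) = 1/(-89279 - 616*I*√3)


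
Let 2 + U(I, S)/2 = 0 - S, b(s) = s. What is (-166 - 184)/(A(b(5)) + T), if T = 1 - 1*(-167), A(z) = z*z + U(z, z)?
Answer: -350/179 ≈ -1.9553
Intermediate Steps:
U(I, S) = -4 - 2*S (U(I, S) = -4 + 2*(0 - S) = -4 + 2*(-S) = -4 - 2*S)
A(z) = -4 + z² - 2*z (A(z) = z*z + (-4 - 2*z) = z² + (-4 - 2*z) = -4 + z² - 2*z)
T = 168 (T = 1 + 167 = 168)
(-166 - 184)/(A(b(5)) + T) = (-166 - 184)/((-4 + 5² - 2*5) + 168) = -350/((-4 + 25 - 10) + 168) = -350/(11 + 168) = -350/179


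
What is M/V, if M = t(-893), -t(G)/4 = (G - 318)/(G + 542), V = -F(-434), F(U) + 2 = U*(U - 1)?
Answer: 1211/16566147 ≈ 7.3101e-5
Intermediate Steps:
F(U) = -2 + U*(-1 + U) (F(U) = -2 + U*(U - 1) = -2 + U*(-1 + U))
V = -188788 (V = -(-2 + (-434)² - 1*(-434)) = -(-2 + 188356 + 434) = -1*188788 = -188788)
t(G) = -4*(-318 + G)/(542 + G) (t(G) = -4*(G - 318)/(G + 542) = -4*(-318 + G)/(542 + G))
M = -4844/351 (M = 4*(318 - 1*(-893))/(542 - 893) = 4*(318 + 893)/(-351) = 4*(-1/351)*1211 = -4844/351 ≈ -13.801)
M/V = -4844/351/(-188788) = -4844/351*(-1/188788) = 1211/16566147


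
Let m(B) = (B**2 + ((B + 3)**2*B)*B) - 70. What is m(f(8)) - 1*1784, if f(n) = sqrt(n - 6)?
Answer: -1830 + 12*sqrt(2) ≈ -1813.0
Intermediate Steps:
f(n) = sqrt(-6 + n)
m(B) = -70 + B**2 + B**2*(3 + B)**2 (m(B) = (B**2 + ((3 + B)**2*B)*B) - 70 = (B**2 + (B*(3 + B)**2)*B) - 70 = (B**2 + B**2*(3 + B)**2) - 70 = -70 + B**2 + B**2*(3 + B)**2)
m(f(8)) - 1*1784 = (-70 + (sqrt(-6 + 8))**2 + (sqrt(-6 + 8))**2*(3 + sqrt(-6 + 8))**2) - 1*1784 = (-70 + (sqrt(2))**2 + (sqrt(2))**2*(3 + sqrt(2))**2) - 1784 = (-70 + 2 + 2*(3 + sqrt(2))**2) - 1784 = (-68 + 2*(3 + sqrt(2))**2) - 1784 = -1852 + 2*(3 + sqrt(2))**2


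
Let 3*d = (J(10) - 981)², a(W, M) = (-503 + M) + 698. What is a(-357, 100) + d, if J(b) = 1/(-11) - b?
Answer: 39653563/121 ≈ 3.2772e+5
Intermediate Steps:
a(W, M) = 195 + M
J(b) = -1/11 - b
d = 39617868/121 (d = ((-1/11 - 1*10) - 981)²/3 = ((-1/11 - 10) - 981)²/3 = (-111/11 - 981)²/3 = (-10902/11)²/3 = (⅓)*(118853604/121) = 39617868/121 ≈ 3.2742e+5)
a(-357, 100) + d = (195 + 100) + 39617868/121 = 295 + 39617868/121 = 39653563/121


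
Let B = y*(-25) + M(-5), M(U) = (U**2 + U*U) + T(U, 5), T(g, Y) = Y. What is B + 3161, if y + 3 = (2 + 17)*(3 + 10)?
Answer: -2884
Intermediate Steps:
y = 244 (y = -3 + (2 + 17)*(3 + 10) = -3 + 19*13 = -3 + 247 = 244)
M(U) = 5 + 2*U**2 (M(U) = (U**2 + U*U) + 5 = (U**2 + U**2) + 5 = 2*U**2 + 5 = 5 + 2*U**2)
B = -6045 (B = 244*(-25) + (5 + 2*(-5)**2) = -6100 + (5 + 2*25) = -6100 + (5 + 50) = -6100 + 55 = -6045)
B + 3161 = -6045 + 3161 = -2884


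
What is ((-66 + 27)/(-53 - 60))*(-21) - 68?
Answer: -8503/113 ≈ -75.248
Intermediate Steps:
((-66 + 27)/(-53 - 60))*(-21) - 68 = -39/(-113)*(-21) - 68 = -39*(-1/113)*(-21) - 68 = (39/113)*(-21) - 68 = -819/113 - 68 = -8503/113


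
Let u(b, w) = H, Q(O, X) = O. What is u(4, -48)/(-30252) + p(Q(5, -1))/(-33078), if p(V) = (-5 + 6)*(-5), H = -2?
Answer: 9059/41694819 ≈ 0.00021727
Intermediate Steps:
u(b, w) = -2
p(V) = -5 (p(V) = 1*(-5) = -5)
u(4, -48)/(-30252) + p(Q(5, -1))/(-33078) = -2/(-30252) - 5/(-33078) = -2*(-1/30252) - 5*(-1/33078) = 1/15126 + 5/33078 = 9059/41694819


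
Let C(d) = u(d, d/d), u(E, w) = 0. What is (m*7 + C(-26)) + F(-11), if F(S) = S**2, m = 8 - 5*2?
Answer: 107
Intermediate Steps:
C(d) = 0
m = -2 (m = 8 - 10 = -2)
(m*7 + C(-26)) + F(-11) = (-2*7 + 0) + (-11)**2 = (-14 + 0) + 121 = -14 + 121 = 107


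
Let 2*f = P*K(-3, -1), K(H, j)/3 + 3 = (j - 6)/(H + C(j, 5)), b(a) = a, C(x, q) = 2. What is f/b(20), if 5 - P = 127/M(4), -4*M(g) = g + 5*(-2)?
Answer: -239/10 ≈ -23.900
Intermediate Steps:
M(g) = 5/2 - g/4 (M(g) = -(g + 5*(-2))/4 = -(g - 10)/4 = -(-10 + g)/4 = 5/2 - g/4)
K(H, j) = -9 + 3*(-6 + j)/(2 + H) (K(H, j) = -9 + 3*((j - 6)/(H + 2)) = -9 + 3*((-6 + j)/(2 + H)) = -9 + 3*(-6 + j)/(2 + H))
P = -239/3 (P = 5 - 127/(5/2 - ¼*4) = 5 - 127/(5/2 - 1) = 5 - 127/3/2 = 5 - 127*2/3 = 5 - 1*254/3 = 5 - 254/3 = -239/3 ≈ -79.667)
f = -478 (f = (-239*(-12 - 1 - 3*(-3))/(2 - 3))/2 = (-239*(-12 - 1 + 9)/(-1))/2 = (-239*(-1)*(-4))/2 = (-239/3*12)/2 = (½)*(-956) = -478)
f/b(20) = -478/20 = -478*1/20 = -239/10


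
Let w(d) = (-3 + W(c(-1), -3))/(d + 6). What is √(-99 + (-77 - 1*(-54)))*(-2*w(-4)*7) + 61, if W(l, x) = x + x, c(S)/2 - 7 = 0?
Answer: 61 + 63*I*√122 ≈ 61.0 + 695.86*I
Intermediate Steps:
c(S) = 14 (c(S) = 14 + 2*0 = 14 + 0 = 14)
W(l, x) = 2*x
w(d) = -9/(6 + d) (w(d) = (-3 + 2*(-3))/(d + 6) = (-3 - 6)/(6 + d) = -9/(6 + d))
√(-99 + (-77 - 1*(-54)))*(-2*w(-4)*7) + 61 = √(-99 + (-77 - 1*(-54)))*(-(-18)/(6 - 4)*7) + 61 = √(-99 + (-77 + 54))*(-(-18)/2*7) + 61 = √(-99 - 23)*(-(-18)/2*7) + 61 = √(-122)*(-2*(-9/2)*7) + 61 = (I*√122)*(9*7) + 61 = (I*√122)*63 + 61 = 63*I*√122 + 61 = 61 + 63*I*√122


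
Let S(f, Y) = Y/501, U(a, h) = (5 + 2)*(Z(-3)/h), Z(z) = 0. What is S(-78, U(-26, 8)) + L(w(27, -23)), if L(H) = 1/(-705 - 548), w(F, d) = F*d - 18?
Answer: -1/1253 ≈ -0.00079808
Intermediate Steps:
U(a, h) = 0 (U(a, h) = (5 + 2)*(0/h) = 7*0 = 0)
S(f, Y) = Y/501 (S(f, Y) = Y*(1/501) = Y/501)
w(F, d) = -18 + F*d
L(H) = -1/1253 (L(H) = 1/(-1253) = -1/1253)
S(-78, U(-26, 8)) + L(w(27, -23)) = (1/501)*0 - 1/1253 = 0 - 1/1253 = -1/1253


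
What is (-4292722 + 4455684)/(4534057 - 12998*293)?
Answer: 162962/725643 ≈ 0.22458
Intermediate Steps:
(-4292722 + 4455684)/(4534057 - 12998*293) = 162962/(4534057 - 3808414) = 162962/725643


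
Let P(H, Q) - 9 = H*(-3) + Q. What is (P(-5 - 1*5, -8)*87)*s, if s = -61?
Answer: -164517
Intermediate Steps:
P(H, Q) = 9 + Q - 3*H (P(H, Q) = 9 + (H*(-3) + Q) = 9 + (-3*H + Q) = 9 + (Q - 3*H) = 9 + Q - 3*H)
(P(-5 - 1*5, -8)*87)*s = ((9 - 8 - 3*(-5 - 1*5))*87)*(-61) = ((9 - 8 - 3*(-5 - 5))*87)*(-61) = ((9 - 8 - 3*(-10))*87)*(-61) = ((9 - 8 + 30)*87)*(-61) = (31*87)*(-61) = 2697*(-61) = -164517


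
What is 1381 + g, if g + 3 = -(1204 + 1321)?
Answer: -1147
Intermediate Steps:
g = -2528 (g = -3 - (1204 + 1321) = -3 - 1*2525 = -3 - 2525 = -2528)
1381 + g = 1381 - 2528 = -1147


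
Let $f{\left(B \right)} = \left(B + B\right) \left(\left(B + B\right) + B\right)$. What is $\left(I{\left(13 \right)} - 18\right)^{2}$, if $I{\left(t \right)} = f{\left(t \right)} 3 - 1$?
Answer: $9138529$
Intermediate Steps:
$f{\left(B \right)} = 6 B^{2}$ ($f{\left(B \right)} = 2 B \left(2 B + B\right) = 2 B 3 B = 6 B^{2}$)
$I{\left(t \right)} = -1 + 18 t^{2}$ ($I{\left(t \right)} = 6 t^{2} \cdot 3 - 1 = 18 t^{2} - 1 = -1 + 18 t^{2}$)
$\left(I{\left(13 \right)} - 18\right)^{2} = \left(\left(-1 + 18 \cdot 13^{2}\right) - 18\right)^{2} = \left(\left(-1 + 18 \cdot 169\right) - 18\right)^{2} = \left(\left(-1 + 3042\right) - 18\right)^{2} = \left(3041 - 18\right)^{2} = 3023^{2} = 9138529$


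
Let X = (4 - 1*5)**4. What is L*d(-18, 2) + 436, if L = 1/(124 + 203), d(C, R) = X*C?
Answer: 47518/109 ≈ 435.94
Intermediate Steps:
X = 1 (X = (4 - 5)**4 = (-1)**4 = 1)
d(C, R) = C (d(C, R) = 1*C = C)
L = 1/327 ≈ 0.0030581
L*d(-18, 2) + 436 = (1/327)*(-18) + 436 = -6/109 + 436 = 47518/109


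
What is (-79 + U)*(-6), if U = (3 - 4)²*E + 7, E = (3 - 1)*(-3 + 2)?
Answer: 444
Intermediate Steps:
E = -2 (E = 2*(-1) = -2)
U = 5 (U = (3 - 4)²*(-2) + 7 = (-1)²*(-2) + 7 = 1*(-2) + 7 = -2 + 7 = 5)
(-79 + U)*(-6) = (-79 + 5)*(-6) = -74*(-6) = 444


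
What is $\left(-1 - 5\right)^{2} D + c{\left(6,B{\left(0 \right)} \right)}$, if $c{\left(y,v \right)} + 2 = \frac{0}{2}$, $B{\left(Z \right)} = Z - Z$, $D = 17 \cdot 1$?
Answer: $610$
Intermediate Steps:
$D = 17$
$B{\left(Z \right)} = 0$
$c{\left(y,v \right)} = -2$ ($c{\left(y,v \right)} = -2 + \frac{0}{2} = -2 + 0 \cdot \frac{1}{2} = -2 + 0 = -2$)
$\left(-1 - 5\right)^{2} D + c{\left(6,B{\left(0 \right)} \right)} = \left(-1 - 5\right)^{2} \cdot 17 - 2 = \left(-6\right)^{2} \cdot 17 - 2 = 36 \cdot 17 - 2 = 612 - 2 = 610$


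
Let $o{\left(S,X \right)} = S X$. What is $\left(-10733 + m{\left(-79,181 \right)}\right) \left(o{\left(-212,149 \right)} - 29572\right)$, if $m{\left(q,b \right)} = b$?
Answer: $645360320$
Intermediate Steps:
$\left(-10733 + m{\left(-79,181 \right)}\right) \left(o{\left(-212,149 \right)} - 29572\right) = \left(-10733 + 181\right) \left(\left(-212\right) 149 - 29572\right) = - 10552 \left(-31588 - 29572\right) = \left(-10552\right) \left(-61160\right) = 645360320$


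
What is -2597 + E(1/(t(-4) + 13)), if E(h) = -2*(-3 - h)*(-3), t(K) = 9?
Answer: -28768/11 ≈ -2615.3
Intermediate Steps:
E(h) = -18 - 6*h (E(h) = (6 + 2*h)*(-3) = -18 - 6*h)
-2597 + E(1/(t(-4) + 13)) = -2597 + (-18 - 6/(9 + 13)) = -2597 + (-18 - 6/22) = -2597 + (-18 - 6*1/22) = -2597 + (-18 - 3/11) = -2597 - 201/11 = -28768/11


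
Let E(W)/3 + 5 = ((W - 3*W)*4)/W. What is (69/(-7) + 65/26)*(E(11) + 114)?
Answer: -7725/14 ≈ -551.79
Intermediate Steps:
E(W) = -39 (E(W) = -15 + 3*(((W - 3*W)*4)/W) = -15 + 3*((-2*W*4)/W) = -15 + 3*((-8*W)/W) = -15 + 3*(-8) = -15 - 24 = -39)
(69/(-7) + 65/26)*(E(11) + 114) = (69/(-7) + 65/26)*(-39 + 114) = (69*(-⅐) + 65*(1/26))*75 = (-69/7 + 5/2)*75 = -103/14*75 = -7725/14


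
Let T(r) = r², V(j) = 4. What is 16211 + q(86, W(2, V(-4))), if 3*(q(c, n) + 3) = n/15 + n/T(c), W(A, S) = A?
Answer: 2697180691/166410 ≈ 16208.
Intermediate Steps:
q(c, n) = -3 + n/45 + n/(3*c²) (q(c, n) = -3 + (n/15 + n/(c²))/3 = -3 + (n*(1/15) + n/c²)/3 = -3 + (n/15 + n/c²)/3 = -3 + (n/45 + n/(3*c²)) = -3 + n/45 + n/(3*c²))
16211 + q(86, W(2, V(-4))) = 16211 + (-3 + (1/45)*2 + (⅓)*2/86²) = 16211 + (-3 + 2/45 + (⅓)*2*(1/7396)) = 16211 + (-3 + 2/45 + 1/11094) = 16211 - 491819/166410 = 2697180691/166410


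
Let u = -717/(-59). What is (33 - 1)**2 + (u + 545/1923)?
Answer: 117590914/113457 ≈ 1036.4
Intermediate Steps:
u = 717/59 (u = -717*(-1/59) = 717/59 ≈ 12.153)
(33 - 1)**2 + (u + 545/1923) = (33 - 1)**2 + (717/59 + 545/1923) = 32**2 + (717/59 + 545*(1/1923)) = 1024 + (717/59 + 545/1923) = 1024 + 1410946/113457 = 117590914/113457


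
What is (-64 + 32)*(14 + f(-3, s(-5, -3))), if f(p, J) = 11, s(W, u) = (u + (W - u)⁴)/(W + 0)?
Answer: -800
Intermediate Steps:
s(W, u) = (u + (W - u)⁴)/W
(-64 + 32)*(14 + f(-3, s(-5, -3))) = (-64 + 32)*(14 + 11) = -32*25 = -800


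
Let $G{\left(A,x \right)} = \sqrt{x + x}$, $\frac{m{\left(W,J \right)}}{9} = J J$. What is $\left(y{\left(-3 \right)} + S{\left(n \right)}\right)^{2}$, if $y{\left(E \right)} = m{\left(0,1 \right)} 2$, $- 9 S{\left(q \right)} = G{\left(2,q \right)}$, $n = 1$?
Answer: $\frac{\left(162 - \sqrt{2}\right)^{2}}{81} \approx 318.37$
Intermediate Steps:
$m{\left(W,J \right)} = 9 J^{2}$ ($m{\left(W,J \right)} = 9 J J = 9 J^{2}$)
$G{\left(A,x \right)} = \sqrt{2} \sqrt{x}$ ($G{\left(A,x \right)} = \sqrt{2 x} = \sqrt{2} \sqrt{x}$)
$S{\left(q \right)} = - \frac{\sqrt{2} \sqrt{q}}{9}$
$y{\left(E \right)} = 18$ ($y{\left(E \right)} = 9 \cdot 1^{2} \cdot 2 = 9 \cdot 1 \cdot 2 = 9 \cdot 2 = 18$)
$\left(y{\left(-3 \right)} + S{\left(n \right)}\right)^{2} = \left(18 - \frac{\sqrt{2} \sqrt{1}}{9}\right)^{2} = \left(18 - \frac{1}{9} \sqrt{2} \cdot 1\right)^{2} = \left(18 - \frac{\sqrt{2}}{9}\right)^{2}$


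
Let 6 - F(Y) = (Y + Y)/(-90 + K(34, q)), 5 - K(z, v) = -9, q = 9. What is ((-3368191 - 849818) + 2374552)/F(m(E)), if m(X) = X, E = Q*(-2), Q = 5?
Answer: -35025683/109 ≈ -3.2134e+5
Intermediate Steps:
K(z, v) = 14 (K(z, v) = 5 - 1*(-9) = 5 + 9 = 14)
E = -10 (E = 5*(-2) = -10)
F(Y) = 6 + Y/38 (F(Y) = 6 - (Y + Y)/(-90 + 14) = 6 - 2*Y/(-76) = 6 - 2*Y*(-1)/76 = 6 - (-1)*Y/38 = 6 + Y/38)
((-3368191 - 849818) + 2374552)/F(m(E)) = ((-3368191 - 849818) + 2374552)/(6 + (1/38)*(-10)) = (-4218009 + 2374552)/(6 - 5/19) = -1843457/109/19 = -1843457*19/109 = -35025683/109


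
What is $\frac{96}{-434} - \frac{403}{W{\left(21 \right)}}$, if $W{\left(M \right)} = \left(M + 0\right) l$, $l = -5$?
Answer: $\frac{11773}{3255} \approx 3.6169$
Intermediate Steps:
$W{\left(M \right)} = - 5 M$ ($W{\left(M \right)} = \left(M + 0\right) \left(-5\right) = M \left(-5\right) = - 5 M$)
$\frac{96}{-434} - \frac{403}{W{\left(21 \right)}} = \frac{96}{-434} - \frac{403}{\left(-5\right) 21} = 96 \left(- \frac{1}{434}\right) - \frac{403}{-105} = - \frac{48}{217} - - \frac{403}{105} = - \frac{48}{217} + \frac{403}{105} = \frac{11773}{3255}$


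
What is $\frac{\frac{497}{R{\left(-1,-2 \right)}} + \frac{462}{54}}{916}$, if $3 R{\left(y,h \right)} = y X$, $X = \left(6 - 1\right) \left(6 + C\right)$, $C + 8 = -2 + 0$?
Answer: $\frac{14959}{164880} \approx 0.090727$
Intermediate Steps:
$C = -10$ ($C = -8 + \left(-2 + 0\right) = -8 - 2 = -10$)
$X = -20$ ($X = \left(6 - 1\right) \left(6 - 10\right) = 5 \left(-4\right) = -20$)
$R{\left(y,h \right)} = - \frac{20 y}{3}$ ($R{\left(y,h \right)} = \frac{y \left(-20\right)}{3} = \frac{\left(-20\right) y}{3} = - \frac{20 y}{3}$)
$\frac{\frac{497}{R{\left(-1,-2 \right)}} + \frac{462}{54}}{916} = \frac{\frac{497}{\left(- \frac{20}{3}\right) \left(-1\right)} + \frac{462}{54}}{916} = \left(\frac{497}{\frac{20}{3}} + 462 \cdot \frac{1}{54}\right) \frac{1}{916} = \left(497 \cdot \frac{3}{20} + \frac{77}{9}\right) \frac{1}{916} = \left(\frac{1491}{20} + \frac{77}{9}\right) \frac{1}{916} = \frac{14959}{180} \cdot \frac{1}{916} = \frac{14959}{164880}$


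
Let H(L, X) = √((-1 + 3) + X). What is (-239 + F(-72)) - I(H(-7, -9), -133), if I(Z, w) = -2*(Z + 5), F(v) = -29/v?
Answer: -16459/72 + 2*I*√7 ≈ -228.6 + 5.2915*I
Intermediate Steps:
H(L, X) = √(2 + X)
I(Z, w) = -10 - 2*Z (I(Z, w) = -2*(5 + Z) = -10 - 2*Z)
(-239 + F(-72)) - I(H(-7, -9), -133) = (-239 - 29/(-72)) - (-10 - 2*√(2 - 9)) = (-239 - 29*(-1/72)) - (-10 - 2*I*√7) = (-239 + 29/72) - (-10 - 2*I*√7) = -17179/72 - (-10 - 2*I*√7) = -17179/72 + (10 + 2*I*√7) = -16459/72 + 2*I*√7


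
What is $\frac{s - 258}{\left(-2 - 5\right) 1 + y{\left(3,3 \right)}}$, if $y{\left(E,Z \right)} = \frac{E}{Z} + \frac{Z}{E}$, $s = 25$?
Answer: $\frac{233}{5} \approx 46.6$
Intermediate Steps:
$\frac{s - 258}{\left(-2 - 5\right) 1 + y{\left(3,3 \right)}} = \frac{25 - 258}{\left(-2 - 5\right) 1 + \left(\frac{3}{3} + \frac{3}{3}\right)} = - \frac{233}{\left(-7\right) 1 + \left(3 \cdot \frac{1}{3} + 3 \cdot \frac{1}{3}\right)} = - \frac{233}{-7 + \left(1 + 1\right)} = - \frac{233}{-7 + 2} = - \frac{233}{-5} = \left(-233\right) \left(- \frac{1}{5}\right) = \frac{233}{5}$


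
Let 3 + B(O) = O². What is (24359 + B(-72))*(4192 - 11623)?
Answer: -219511740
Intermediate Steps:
B(O) = -3 + O²
(24359 + B(-72))*(4192 - 11623) = (24359 + (-3 + (-72)²))*(4192 - 11623) = (24359 + (-3 + 5184))*(-7431) = (24359 + 5181)*(-7431) = 29540*(-7431) = -219511740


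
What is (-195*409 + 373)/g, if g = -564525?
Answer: 79382/564525 ≈ 0.14062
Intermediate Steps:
(-195*409 + 373)/g = (-195*409 + 373)/(-564525) = (-79755 + 373)*(-1/564525) = -79382*(-1/564525) = 79382/564525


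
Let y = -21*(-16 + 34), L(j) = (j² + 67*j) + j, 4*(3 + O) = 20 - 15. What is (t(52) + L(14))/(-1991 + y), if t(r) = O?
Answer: -4585/9476 ≈ -0.48385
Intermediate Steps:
O = -7/4 (O = -3 + (20 - 15)/4 = -3 + (¼)*5 = -3 + 5/4 = -7/4 ≈ -1.7500)
L(j) = j² + 68*j
t(r) = -7/4
y = -378 (y = -21*18 = -378)
(t(52) + L(14))/(-1991 + y) = (-7/4 + 14*(68 + 14))/(-1991 - 378) = (-7/4 + 14*82)/(-2369) = (-7/4 + 1148)*(-1/2369) = (4585/4)*(-1/2369) = -4585/9476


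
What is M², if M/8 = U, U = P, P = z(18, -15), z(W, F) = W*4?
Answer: 331776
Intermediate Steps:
z(W, F) = 4*W
P = 72 (P = 4*18 = 72)
U = 72
M = 576 (M = 8*72 = 576)
M² = 576² = 331776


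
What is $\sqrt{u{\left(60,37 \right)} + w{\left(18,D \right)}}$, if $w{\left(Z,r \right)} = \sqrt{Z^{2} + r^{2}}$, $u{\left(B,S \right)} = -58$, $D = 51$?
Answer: $\sqrt{-58 + 15 \sqrt{13}} \approx 1.9791 i$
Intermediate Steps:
$\sqrt{u{\left(60,37 \right)} + w{\left(18,D \right)}} = \sqrt{-58 + \sqrt{18^{2} + 51^{2}}} = \sqrt{-58 + \sqrt{324 + 2601}} = \sqrt{-58 + \sqrt{2925}} = \sqrt{-58 + 15 \sqrt{13}}$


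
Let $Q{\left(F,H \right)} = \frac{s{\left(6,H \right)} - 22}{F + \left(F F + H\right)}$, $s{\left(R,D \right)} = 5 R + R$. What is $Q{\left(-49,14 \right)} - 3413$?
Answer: $- \frac{576796}{169} \approx -3413.0$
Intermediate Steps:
$s{\left(R,D \right)} = 6 R$
$Q{\left(F,H \right)} = \frac{14}{F + H + F^{2}}$ ($Q{\left(F,H \right)} = \frac{6 \cdot 6 - 22}{F + \left(F F + H\right)} = \frac{36 - 22}{F + \left(F^{2} + H\right)} = \frac{14}{F + \left(H + F^{2}\right)} = \frac{14}{F + H + F^{2}}$)
$Q{\left(-49,14 \right)} - 3413 = \frac{14}{-49 + 14 + \left(-49\right)^{2}} - 3413 = \frac{14}{-49 + 14 + 2401} - 3413 = \frac{14}{2366} - 3413 = 14 \cdot \frac{1}{2366} - 3413 = \frac{1}{169} - 3413 = - \frac{576796}{169}$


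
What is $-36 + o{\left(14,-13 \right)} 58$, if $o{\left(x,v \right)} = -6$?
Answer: $-384$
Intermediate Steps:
$-36 + o{\left(14,-13 \right)} 58 = -36 - 348 = -384$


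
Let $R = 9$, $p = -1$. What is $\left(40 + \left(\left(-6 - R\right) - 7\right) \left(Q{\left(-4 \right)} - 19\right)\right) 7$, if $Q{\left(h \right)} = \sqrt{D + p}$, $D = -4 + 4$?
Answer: $3206 - 154 i \approx 3206.0 - 154.0 i$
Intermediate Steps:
$D = 0$
$Q{\left(h \right)} = i$ ($Q{\left(h \right)} = \sqrt{0 - 1} = \sqrt{-1} = i$)
$\left(40 + \left(\left(-6 - R\right) - 7\right) \left(Q{\left(-4 \right)} - 19\right)\right) 7 = \left(40 + \left(\left(-6 - 9\right) - 7\right) \left(i - 19\right)\right) 7 = \left(40 + \left(\left(-6 - 9\right) - 7\right) \left(-19 + i\right)\right) 7 = \left(40 + \left(-15 - 7\right) \left(-19 + i\right)\right) 7 = \left(40 - 22 \left(-19 + i\right)\right) 7 = \left(40 + \left(418 - 22 i\right)\right) 7 = \left(458 - 22 i\right) 7 = 3206 - 154 i$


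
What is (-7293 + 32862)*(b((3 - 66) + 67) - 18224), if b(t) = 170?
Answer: -461622726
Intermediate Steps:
(-7293 + 32862)*(b((3 - 66) + 67) - 18224) = (-7293 + 32862)*(170 - 18224) = 25569*(-18054) = -461622726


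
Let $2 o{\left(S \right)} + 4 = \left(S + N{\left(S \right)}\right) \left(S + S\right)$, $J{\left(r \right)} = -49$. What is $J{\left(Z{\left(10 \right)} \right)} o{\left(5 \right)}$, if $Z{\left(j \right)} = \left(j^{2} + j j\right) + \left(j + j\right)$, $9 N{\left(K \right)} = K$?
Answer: $- \frac{11368}{9} \approx -1263.1$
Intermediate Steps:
$N{\left(K \right)} = \frac{K}{9}$
$Z{\left(j \right)} = 2 j + 2 j^{2}$ ($Z{\left(j \right)} = \left(j^{2} + j^{2}\right) + 2 j = 2 j^{2} + 2 j = 2 j + 2 j^{2}$)
$o{\left(S \right)} = -2 + \frac{10 S^{2}}{9}$ ($o{\left(S \right)} = -2 + \frac{\left(S + \frac{S}{9}\right) \left(S + S\right)}{2} = -2 + \frac{\frac{10 S}{9} \cdot 2 S}{2} = -2 + \frac{\frac{20}{9} S^{2}}{2} = -2 + \frac{10 S^{2}}{9}$)
$J{\left(Z{\left(10 \right)} \right)} o{\left(5 \right)} = - 49 \left(-2 + \frac{10 \cdot 5^{2}}{9}\right) = - 49 \left(-2 + \frac{10}{9} \cdot 25\right) = - 49 \left(-2 + \frac{250}{9}\right) = \left(-49\right) \frac{232}{9} = - \frac{11368}{9}$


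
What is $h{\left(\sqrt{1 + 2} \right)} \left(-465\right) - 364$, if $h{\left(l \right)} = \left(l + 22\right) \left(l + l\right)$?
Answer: $-3154 - 20460 \sqrt{3} \approx -38592.0$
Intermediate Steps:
$h{\left(l \right)} = 2 l \left(22 + l\right)$ ($h{\left(l \right)} = \left(22 + l\right) 2 l = 2 l \left(22 + l\right)$)
$h{\left(\sqrt{1 + 2} \right)} \left(-465\right) - 364 = 2 \sqrt{1 + 2} \left(22 + \sqrt{1 + 2}\right) \left(-465\right) - 364 = 2 \sqrt{3} \left(22 + \sqrt{3}\right) \left(-465\right) - 364 = - 930 \sqrt{3} \left(22 + \sqrt{3}\right) - 364 = -364 - 930 \sqrt{3} \left(22 + \sqrt{3}\right)$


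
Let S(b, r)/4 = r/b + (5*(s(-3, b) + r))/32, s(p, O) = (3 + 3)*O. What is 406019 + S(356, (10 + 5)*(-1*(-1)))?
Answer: 290042843/712 ≈ 4.0736e+5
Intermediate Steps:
s(p, O) = 6*O
S(b, r) = 5*r/8 + 15*b/4 + 4*r/b (S(b, r) = 4*(r/b + (5*(6*b + r))/32) = 4*(r/b + (5*(r + 6*b))*(1/32)) = 4*(r/b + (5*r + 30*b)*(1/32)) = 4*(r/b + (5*r/32 + 15*b/16)) = 4*(5*r/32 + 15*b/16 + r/b) = 5*r/8 + 15*b/4 + 4*r/b)
406019 + S(356, (10 + 5)*(-1*(-1))) = 406019 + (⅛)*(32*((10 + 5)*(-1*(-1))) + 5*356*((10 + 5)*(-1*(-1)) + 6*356))/356 = 406019 + (⅛)*(1/356)*(32*(15*1) + 5*356*(15*1 + 2136)) = 406019 + (⅛)*(1/356)*(32*15 + 5*356*(15 + 2136)) = 406019 + (⅛)*(1/356)*(480 + 5*356*2151) = 406019 + (⅛)*(1/356)*(480 + 3828780) = 406019 + (⅛)*(1/356)*3829260 = 406019 + 957315/712 = 290042843/712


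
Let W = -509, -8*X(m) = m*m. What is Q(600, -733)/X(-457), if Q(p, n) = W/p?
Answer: 509/15663675 ≈ 3.2496e-5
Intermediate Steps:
X(m) = -m**2/8 (X(m) = -m*m/8 = -m**2/8)
Q(p, n) = -509/p
Q(600, -733)/X(-457) = (-509/600)/((-1/8*(-457)**2)) = (-509*1/600)/((-1/8*208849)) = -509/(600*(-208849/8)) = -509/600*(-8/208849) = 509/15663675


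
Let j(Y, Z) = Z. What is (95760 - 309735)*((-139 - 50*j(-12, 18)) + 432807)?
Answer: -92387557800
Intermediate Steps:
(95760 - 309735)*((-139 - 50*j(-12, 18)) + 432807) = (95760 - 309735)*((-139 - 50*18) + 432807) = -213975*((-139 - 900) + 432807) = -213975*(-1039 + 432807) = -213975*431768 = -92387557800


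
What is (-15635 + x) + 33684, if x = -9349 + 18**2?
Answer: 9024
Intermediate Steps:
x = -9025 (x = -9349 + 324 = -9025)
(-15635 + x) + 33684 = (-15635 - 9025) + 33684 = -24660 + 33684 = 9024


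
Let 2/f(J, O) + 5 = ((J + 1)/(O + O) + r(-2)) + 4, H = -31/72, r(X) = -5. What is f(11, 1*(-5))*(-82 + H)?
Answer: 29675/1296 ≈ 22.897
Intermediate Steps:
H = -31/72 (H = -31*1/72 = -31/72 ≈ -0.43056)
f(J, O) = 2/(-6 + (1 + J)/(2*O)) (f(J, O) = 2/(-5 + (((J + 1)/(O + O) - 5) + 4)) = 2/(-5 + (((1 + J)/((2*O)) - 5) + 4)) = 2/(-5 + (((1 + J)*(1/(2*O)) - 5) + 4)) = 2/(-5 + (((1 + J)/(2*O) - 5) + 4)) = 2/(-5 + ((-5 + (1 + J)/(2*O)) + 4)) = 2/(-5 + (-1 + (1 + J)/(2*O))) = 2/(-6 + (1 + J)/(2*O)))
f(11, 1*(-5))*(-82 + H) = (4*(1*(-5))/(1 + 11 - 12*(-5)))*(-82 - 31/72) = (4*(-5)/(1 + 11 - 12*(-5)))*(-5935/72) = (4*(-5)/(1 + 11 + 60))*(-5935/72) = (4*(-5)/72)*(-5935/72) = (4*(-5)*(1/72))*(-5935/72) = -5/18*(-5935/72) = 29675/1296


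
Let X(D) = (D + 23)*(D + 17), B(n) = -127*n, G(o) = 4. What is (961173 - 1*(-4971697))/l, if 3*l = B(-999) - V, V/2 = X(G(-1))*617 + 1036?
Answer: -17798610/574877 ≈ -30.961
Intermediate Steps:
X(D) = (17 + D)*(23 + D) (X(D) = (23 + D)*(17 + D) = (17 + D)*(23 + D))
V = 701750 (V = 2*((391 + 4² + 40*4)*617 + 1036) = 2*((391 + 16 + 160)*617 + 1036) = 2*(567*617 + 1036) = 2*(349839 + 1036) = 2*350875 = 701750)
l = -574877/3 (l = (-127*(-999) - 1*701750)/3 = (126873 - 701750)/3 = (⅓)*(-574877) = -574877/3 ≈ -1.9163e+5)
(961173 - 1*(-4971697))/l = (961173 - 1*(-4971697))/(-574877/3) = (961173 + 4971697)*(-3/574877) = 5932870*(-3/574877) = -17798610/574877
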